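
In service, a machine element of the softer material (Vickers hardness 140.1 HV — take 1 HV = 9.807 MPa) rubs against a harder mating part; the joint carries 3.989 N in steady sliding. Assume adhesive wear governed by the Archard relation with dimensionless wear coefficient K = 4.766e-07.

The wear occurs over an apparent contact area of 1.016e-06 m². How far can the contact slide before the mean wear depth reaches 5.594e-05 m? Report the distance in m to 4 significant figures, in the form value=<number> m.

value=4.107e+04 m

Every step carries exact precision — shown intermediates are rounded, and rounded just once to four significant digits.
Convert: Hardness H = 140.1 HV × 9.807 MPa/HV = 1374 MPa = 1.374e+09 Pa.
Collected in SI base units: W = 3.989 N, H = 1.374e+09 Pa, K = 4.766e-07.
Permissible volume V_lim = h_lim·A = 5.594e-05 · 1.016e-06 = 5.684e-11 m³.
Sliding life L = V_lim·H/(K·W) = 5.684e-11 · 1.374e+09 / (4.766e-07 · 3.989) = 4.107e+04 m.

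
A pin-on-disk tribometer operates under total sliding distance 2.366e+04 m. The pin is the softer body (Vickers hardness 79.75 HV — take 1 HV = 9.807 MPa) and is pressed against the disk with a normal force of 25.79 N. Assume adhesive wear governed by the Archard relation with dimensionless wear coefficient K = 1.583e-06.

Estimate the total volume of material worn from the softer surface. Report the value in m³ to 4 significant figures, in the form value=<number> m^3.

value=1.235e-09 m^3

Intermediates are printed rounded. All arithmetic holds exact precision; rounded just once: 4 significant digits.
Hardness H = 79.75 HV × 9.807 MPa/HV = 782.1 MPa = 7.821e+08 Pa.
In SI base units: W = 25.79 N, H = 7.821e+08 Pa, K = 1.583e-06.
Volume removed: V = K·W·L/H = 1.583e-06 · 25.79 · 2.366e+04 / 7.821e+08 = 1.235e-09 m³.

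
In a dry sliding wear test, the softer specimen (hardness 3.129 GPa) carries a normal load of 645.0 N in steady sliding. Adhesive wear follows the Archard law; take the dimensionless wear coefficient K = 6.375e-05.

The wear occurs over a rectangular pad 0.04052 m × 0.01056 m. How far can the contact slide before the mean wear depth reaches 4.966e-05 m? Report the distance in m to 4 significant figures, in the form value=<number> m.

All arithmetic runs at full float precision; shown intermediates are rounded; rounded just once: four significant figures.
Hardness H = 3.129 GPa = 3.129e+09 Pa.
Contact area A = 0.04052 m × 0.01056 m = 4.279e-04 m².
Collected in SI base units: W = 645.0 N, H = 3.129e+09 Pa, K = 6.375e-05.
Wearable volume V_lim = h_lim·A = 4.966e-05 · 4.279e-04 = 2.125e-08 m³.
Thus life L = V_lim·H/(K·W) = 2.125e-08 · 3.129e+09 / (6.375e-05 · 645.0) = 1617 m.

value=1617 m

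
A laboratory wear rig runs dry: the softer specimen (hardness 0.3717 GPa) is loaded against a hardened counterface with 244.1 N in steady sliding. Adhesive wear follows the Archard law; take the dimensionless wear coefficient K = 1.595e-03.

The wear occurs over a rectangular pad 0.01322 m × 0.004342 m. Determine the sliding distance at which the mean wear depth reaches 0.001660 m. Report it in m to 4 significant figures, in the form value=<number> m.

Printed values are rounded, and every step keeps exact precision. Rounded once at the end: four significant digits.
Convert: Hardness H = 0.3717 GPa = 3.717e+08 Pa.
Convert: Contact area A = 0.01322 m × 0.004342 m = 5.740e-05 m².
SI base units throughout: W = 244.1 N, H = 3.717e+08 Pa, K = 1.595e-03.
Wearable volume V_lim = h_lim·A = 0.001660 · 5.740e-05 = 9.529e-08 m³.
So the life L = V_lim·H/(K·W) = 9.529e-08 · 3.717e+08 / (1.595e-03 · 244.1) = 90.97 m.

value=90.97 m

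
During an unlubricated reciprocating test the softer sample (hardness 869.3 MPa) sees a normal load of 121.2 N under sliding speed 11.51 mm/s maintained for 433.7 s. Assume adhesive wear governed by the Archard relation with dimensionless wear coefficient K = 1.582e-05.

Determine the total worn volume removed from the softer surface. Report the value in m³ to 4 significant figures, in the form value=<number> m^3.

The intermediates are printed rounded. All arithmetic holds full precision, and rounded just once to four significant digits.
Sliding speed v = 11.51 mm/s = 0.01151 m/s. Total distance L = v·t = 0.01151 m/s × 433.7 s = 4.992 m.
Hardness H = 869.3 MPa = 8.693e+08 Pa.
In SI base units, W = 121.2 N, H = 8.693e+08 Pa, K = 1.582e-05.
Worn volume V = K·W·L/H = 1.582e-05 · 121.2 · 4.992 / 8.693e+08 = 1.101e-11 m³.

value=1.101e-11 m^3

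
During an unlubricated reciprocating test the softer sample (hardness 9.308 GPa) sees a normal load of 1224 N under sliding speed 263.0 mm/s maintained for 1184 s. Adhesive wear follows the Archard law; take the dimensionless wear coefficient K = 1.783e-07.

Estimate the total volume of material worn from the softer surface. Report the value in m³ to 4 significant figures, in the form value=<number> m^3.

Intermediate values are displayed rounded — each operation holds full precision — one last rounding: 4 significant figures.
Convert: Sliding speed v = 263.0 mm/s = 0.2630 m/s. Path length L = v·t = 0.2630 m/s × 1184 s = 311.4 m.
Convert: Hardness H = 9.308 GPa = 9.308e+09 Pa.
In SI base units: W = 1224 N, H = 9.308e+09 Pa, K = 1.783e-07.
Wear volume V = K·W·L/H = 1.783e-07 · 1224 · 311.4 / 9.308e+09 = 7.301e-12 m³.

value=7.301e-12 m^3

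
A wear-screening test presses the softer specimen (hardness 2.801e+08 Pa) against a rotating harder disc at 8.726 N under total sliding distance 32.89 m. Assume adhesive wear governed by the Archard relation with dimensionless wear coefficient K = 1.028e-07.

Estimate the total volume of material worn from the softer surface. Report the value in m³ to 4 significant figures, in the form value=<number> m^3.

value=1.053e-13 m^3

The intermediates appear rounded — every step maintains full float precision; a lone final rounding, at 4 significant digits.
SI base units throughout: W = 8.726 N, H = 2.801e+08 Pa, K = 1.028e-07.
The Archard volume V = K·W·L/H = 1.028e-07 · 8.726 · 32.89 / 2.801e+08 = 1.053e-13 m³.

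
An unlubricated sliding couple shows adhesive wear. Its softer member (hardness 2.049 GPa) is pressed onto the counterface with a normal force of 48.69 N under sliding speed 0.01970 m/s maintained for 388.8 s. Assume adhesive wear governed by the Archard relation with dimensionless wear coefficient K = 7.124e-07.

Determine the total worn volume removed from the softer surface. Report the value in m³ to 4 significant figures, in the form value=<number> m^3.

The algebra keeps exact precision. Printed values are rounded, and one last rounding, at 4 significant figures.
The distance L = v·t = 0.01970 m/s × 388.8 s = 7.659 m.
Hardness H = 2.049 GPa = 2.049e+09 Pa.
Expressed in SI base units: W = 48.69 N, H = 2.049e+09 Pa, K = 7.124e-07.
Apply Archard: V = K·W·L/H = 7.124e-07 · 48.69 · 7.659 / 2.049e+09 = 1.297e-13 m³.

value=1.297e-13 m^3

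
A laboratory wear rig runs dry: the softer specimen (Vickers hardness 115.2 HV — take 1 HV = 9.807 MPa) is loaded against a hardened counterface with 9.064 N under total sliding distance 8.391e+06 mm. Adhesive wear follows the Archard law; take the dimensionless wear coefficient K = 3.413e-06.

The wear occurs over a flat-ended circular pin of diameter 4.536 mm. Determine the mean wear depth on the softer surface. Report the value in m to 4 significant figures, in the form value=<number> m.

value=1.422e-05 m

Each operation keeps full precision — intermediates are printed rounded. Rounded once at the end, at 4 significant figures.
Convert: Total distance L = 8.391e+06 mm = 8391 m.
Convert: Hardness H = 115.2 HV × 9.807 MPa/HV = 1130 MPa = 1.130e+09 Pa.
Convert: Pin diameter d = 4.536 mm = 0.004536 m. Contact area A = π·d²/4 = π·(0.004536 m)²/4 = 1.616e-05 m².
Expressed in SI base units: W = 9.064 N, H = 1.130e+09 Pa, K = 3.413e-06.
The Archard volume V = K·W·L/H = 3.413e-06 · 9.064 · 8391 / 1.130e+09 = 2.298e-10 m³.
Wear depth h = V/A = 2.298e-10 / 1.616e-05 = 1.422e-05 m.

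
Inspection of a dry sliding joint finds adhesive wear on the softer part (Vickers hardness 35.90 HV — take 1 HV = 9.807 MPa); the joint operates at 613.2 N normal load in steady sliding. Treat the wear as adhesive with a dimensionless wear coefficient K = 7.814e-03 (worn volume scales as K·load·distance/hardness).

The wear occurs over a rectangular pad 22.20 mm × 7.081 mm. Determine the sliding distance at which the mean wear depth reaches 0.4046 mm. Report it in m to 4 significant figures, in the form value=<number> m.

All working math maintains exact precision. The intermediates are shown rounded; a single final rounding, at 4 significant figures.
Convert: Hardness H = 35.90 HV × 9.807 MPa/HV = 352.1 MPa = 3.521e+08 Pa.
Convert: Pad sides 22.20 mm × 7.081 mm = 0.02220 m × 0.007081 m. Contact area A = 0.02220 m × 0.007081 m = 1.572e-04 m².
Convert: Depth limit h_lim = 0.4046 mm = 4.046e-04 m.
SI base units throughout: W = 613.2 N, H = 3.521e+08 Pa, K = 7.814e-03.
At the depth limit, V_lim = h_lim·A = 4.046e-04 · 1.572e-04 = 6.360e-08 m³.
Life L = V_lim·H/(K·W) = 6.360e-08 · 3.521e+08 / (7.814e-03 · 613.2) = 4.673 m.

value=4.673 m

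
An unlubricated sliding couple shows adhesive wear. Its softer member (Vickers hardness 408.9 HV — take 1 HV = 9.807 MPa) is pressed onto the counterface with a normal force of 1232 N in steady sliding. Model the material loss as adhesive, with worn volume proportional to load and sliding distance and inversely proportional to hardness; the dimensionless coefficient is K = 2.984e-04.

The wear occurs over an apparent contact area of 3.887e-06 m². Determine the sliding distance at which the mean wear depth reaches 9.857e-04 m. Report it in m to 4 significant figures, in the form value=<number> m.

Intermediates are shown rounded; every step maintains full precision, and one last rounding: 4 significant digits.
Hardness H = 408.9 HV × 9.807 MPa/HV = 4010 MPa = 4.010e+09 Pa.
SI base units throughout: W = 1232 N, H = 4.010e+09 Pa, K = 2.984e-04.
Permissible volume V_lim = h_lim·A = 9.857e-04 · 3.887e-06 = 3.831e-09 m³.
Sliding life L = V_lim·H/(K·W) = 3.831e-09 · 4.010e+09 / (2.984e-04 · 1232) = 41.79 m.

value=41.79 m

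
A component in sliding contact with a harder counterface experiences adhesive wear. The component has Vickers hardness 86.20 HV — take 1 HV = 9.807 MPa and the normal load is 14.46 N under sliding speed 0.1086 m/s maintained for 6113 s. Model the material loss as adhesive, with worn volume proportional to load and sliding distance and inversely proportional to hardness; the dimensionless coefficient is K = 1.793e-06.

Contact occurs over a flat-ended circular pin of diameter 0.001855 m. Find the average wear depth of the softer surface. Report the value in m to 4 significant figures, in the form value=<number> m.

value=7.534e-06 m

Each operation holds exact precision — the intermediates are displayed rounded — one last rounding: four significant digits.
Distance covered L = v·t = 0.1086 m/s × 6113 s = 663.9 m.
Hardness H = 86.20 HV × 9.807 MPa/HV = 845.4 MPa = 8.454e+08 Pa.
Contact area A = π·d²/4 = π·(0.001855 m)²/4 = 2.703e-06 m².
SI base units throughout: W = 14.46 N, H = 8.454e+08 Pa, K = 1.793e-06.
Archard volume V = K·W·L/H = 1.793e-06 · 14.46 · 663.9 / 8.454e+08 = 2.036e-11 m³.
Wear depth h = V/A = 2.036e-11 / 2.703e-06 = 7.534e-06 m.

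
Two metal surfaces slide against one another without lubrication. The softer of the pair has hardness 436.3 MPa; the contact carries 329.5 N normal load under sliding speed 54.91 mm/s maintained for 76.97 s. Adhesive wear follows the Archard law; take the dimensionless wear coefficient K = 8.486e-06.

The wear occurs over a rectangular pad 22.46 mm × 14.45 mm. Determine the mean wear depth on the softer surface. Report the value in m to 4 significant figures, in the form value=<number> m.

value=8.346e-08 m

Every step holds full precision — printed values are rounded. Rounded just once, at four significant digits.
Sliding speed v = 54.91 mm/s = 0.05491 m/s. Distance covered L = v·t = 0.05491 m/s × 76.97 s = 4.226 m.
Hardness H = 436.3 MPa = 4.363e+08 Pa.
Pad sides 22.46 mm × 14.45 mm = 0.02246 m × 0.01445 m. Contact area A = 0.02246 m × 0.01445 m = 3.245e-04 m².
In SI base units: W = 329.5 N, H = 4.363e+08 Pa, K = 8.486e-06.
Archard relation: V = K·W·L/H = 8.486e-06 · 329.5 · 4.226 / 4.363e+08 = 2.709e-11 m³.
Mean wear depth h = V/A = 2.709e-11 / 3.245e-04 = 8.346e-08 m.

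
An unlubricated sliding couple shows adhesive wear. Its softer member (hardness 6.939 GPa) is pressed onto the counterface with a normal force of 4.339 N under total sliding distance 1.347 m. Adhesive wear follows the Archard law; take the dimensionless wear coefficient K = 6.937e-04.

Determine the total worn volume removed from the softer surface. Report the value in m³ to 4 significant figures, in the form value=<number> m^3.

All working math holds exact precision, and intermediates are printed rounded. Rounded just once, at 4 significant digits.
Hardness H = 6.939 GPa = 6.939e+09 Pa.
In SI base units, W = 4.339 N, H = 6.939e+09 Pa, K = 6.937e-04.
By Archard's law, V = K·W·L/H = 6.937e-04 · 4.339 · 1.347 / 6.939e+09 = 5.843e-13 m³.

value=5.843e-13 m^3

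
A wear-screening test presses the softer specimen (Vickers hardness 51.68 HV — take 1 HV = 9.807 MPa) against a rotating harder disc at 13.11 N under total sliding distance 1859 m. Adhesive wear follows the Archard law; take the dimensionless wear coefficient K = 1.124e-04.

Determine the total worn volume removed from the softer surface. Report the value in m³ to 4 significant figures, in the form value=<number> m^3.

Every step holds full float precision; intermediate values are shown rounded. Rounded once at the end, at four significant figures.
Convert: Hardness H = 51.68 HV × 9.807 MPa/HV = 506.8 MPa = 5.068e+08 Pa.
In SI base units, W = 13.11 N, H = 5.068e+08 Pa, K = 1.124e-04.
Archard volume V = K·W·L/H = 1.124e-04 · 13.11 · 1859 / 5.068e+08 = 5.405e-09 m³.

value=5.405e-09 m^3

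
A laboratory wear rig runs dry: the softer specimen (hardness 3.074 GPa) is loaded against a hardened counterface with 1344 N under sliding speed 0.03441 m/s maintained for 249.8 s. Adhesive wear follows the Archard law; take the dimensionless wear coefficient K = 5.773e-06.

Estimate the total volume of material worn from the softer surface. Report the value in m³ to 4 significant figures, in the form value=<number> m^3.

All working math keeps full float precision — intermediate values are displayed rounded — a single final rounding: four significant digits.
Path length L = v·t = 0.03441 m/s × 249.8 s = 8.596 m.
Hardness H = 3.074 GPa = 3.074e+09 Pa.
Restated in SI base units: W = 1344 N, H = 3.074e+09 Pa, K = 5.773e-06.
Archard relation: V = K·W·L/H = 5.773e-06 · 1344 · 8.596 / 3.074e+09 = 2.170e-11 m³.

value=2.170e-11 m^3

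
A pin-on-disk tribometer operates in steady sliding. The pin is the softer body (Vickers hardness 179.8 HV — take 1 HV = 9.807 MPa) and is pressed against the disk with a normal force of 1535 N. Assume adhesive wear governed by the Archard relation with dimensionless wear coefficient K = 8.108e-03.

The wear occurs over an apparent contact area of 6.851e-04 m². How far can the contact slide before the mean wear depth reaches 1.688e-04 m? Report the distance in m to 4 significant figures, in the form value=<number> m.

Each operation maintains exact precision — intermediates appear rounded, and rounded just once to 4 significant figures.
Hardness H = 179.8 HV × 9.807 MPa/HV = 1763 MPa = 1.763e+09 Pa.
In SI base units: W = 1535 N, H = 1.763e+09 Pa, K = 8.108e-03.
Permissible volume V_lim = h_lim·A = 1.688e-04 · 6.851e-04 = 1.156e-07 m³.
Life L = V_lim·H/(K·W) = 1.156e-07 · 1.763e+09 / (8.108e-03 · 1535) = 16.38 m.

value=16.38 m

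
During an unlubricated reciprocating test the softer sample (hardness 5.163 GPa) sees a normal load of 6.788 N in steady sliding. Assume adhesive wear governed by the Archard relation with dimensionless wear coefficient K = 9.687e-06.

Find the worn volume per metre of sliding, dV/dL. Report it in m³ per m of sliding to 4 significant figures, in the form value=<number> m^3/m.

All working math carries full precision, and intermediate values are displayed rounded; a single final rounding, at 4 significant figures.
Hardness H = 5.163 GPa = 5.163e+09 Pa.
Collected in SI base units: W = 6.788 N, H = 5.163e+09 Pa, K = 9.687e-06.
Volumetric rate dV/dL = K·W/H, per unit distance: 9.687e-06 · 6.788 / 5.163e+09 = 1.274e-14 m³/m.

value=1.274e-14 m^3/m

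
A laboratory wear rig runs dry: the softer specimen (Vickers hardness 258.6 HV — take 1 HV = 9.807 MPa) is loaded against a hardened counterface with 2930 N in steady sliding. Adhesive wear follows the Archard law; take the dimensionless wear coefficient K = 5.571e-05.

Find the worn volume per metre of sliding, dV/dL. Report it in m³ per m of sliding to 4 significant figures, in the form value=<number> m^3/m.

Shown intermediates are rounded. The algebra maintains full float precision; one final rounding: 4 significant figures.
Hardness H = 258.6 HV × 9.807 MPa/HV = 2536 MPa = 2.536e+09 Pa.
Expressed in SI base units: W = 2930 N, H = 2.536e+09 Pa, K = 5.571e-05.
The wear rate dV/dL = K·W/H: 5.571e-05 · 2930 / 2.536e+09 = 6.436e-11 m³/m.

value=6.436e-11 m^3/m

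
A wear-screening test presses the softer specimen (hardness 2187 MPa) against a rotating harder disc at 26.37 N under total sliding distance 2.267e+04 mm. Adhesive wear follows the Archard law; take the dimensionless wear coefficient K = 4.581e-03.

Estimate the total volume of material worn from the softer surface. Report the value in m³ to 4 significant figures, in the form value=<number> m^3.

value=1.252e-09 m^3

Intermediate values are shown rounded. Every step runs at exact precision, and one last rounding to 4 significant digits.
Distance L = 2.267e+04 mm = 22.67 m.
Hardness H = 2187 MPa = 2.187e+09 Pa.
In SI base units, W = 26.37 N, H = 2.187e+09 Pa, K = 4.581e-03.
The Archard volume V = K·W·L/H = 4.581e-03 · 26.37 · 22.67 / 2.187e+09 = 1.252e-09 m³.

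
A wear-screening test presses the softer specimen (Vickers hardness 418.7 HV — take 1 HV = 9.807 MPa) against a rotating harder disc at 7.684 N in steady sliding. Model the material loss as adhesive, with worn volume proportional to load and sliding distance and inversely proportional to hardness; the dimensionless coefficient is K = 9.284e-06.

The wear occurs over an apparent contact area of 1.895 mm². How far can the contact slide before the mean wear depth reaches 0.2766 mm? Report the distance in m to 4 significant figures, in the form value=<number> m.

Intermediates are shown rounded, and all arithmetic runs at full float precision — rounded just once: four significant figures.
Hardness H = 418.7 HV × 9.807 MPa/HV = 4106 MPa = 4.106e+09 Pa.
Contact area A = 1.895 mm² = 1.895e-06 m².
Depth limit h_lim = 0.2766 mm = 2.766e-04 m.
Restated in SI base units: W = 7.684 N, H = 4.106e+09 Pa, K = 9.284e-06.
Wearable volume V_lim = h_lim·A = 2.766e-04 · 1.895e-06 = 5.242e-10 m³.
Inverting, life L = V_lim·H/(K·W) = 5.242e-10 · 4.106e+09 / (9.284e-06 · 7.684) = 3.017e+04 m.

value=3.017e+04 m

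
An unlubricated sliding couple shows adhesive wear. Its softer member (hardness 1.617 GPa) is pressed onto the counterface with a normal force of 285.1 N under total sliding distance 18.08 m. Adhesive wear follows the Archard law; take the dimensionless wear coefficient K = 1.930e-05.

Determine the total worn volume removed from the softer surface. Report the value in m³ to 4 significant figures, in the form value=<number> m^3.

value=6.152e-11 m^3

The intermediates are printed rounded. The algebra maintains full float precision; a lone final rounding: four significant figures.
Hardness H = 1.617 GPa = 1.617e+09 Pa.
Expressed in SI base units: W = 285.1 N, H = 1.617e+09 Pa, K = 1.930e-05.
Worn volume V = K·W·L/H = 1.930e-05 · 285.1 · 18.08 / 1.617e+09 = 6.152e-11 m³.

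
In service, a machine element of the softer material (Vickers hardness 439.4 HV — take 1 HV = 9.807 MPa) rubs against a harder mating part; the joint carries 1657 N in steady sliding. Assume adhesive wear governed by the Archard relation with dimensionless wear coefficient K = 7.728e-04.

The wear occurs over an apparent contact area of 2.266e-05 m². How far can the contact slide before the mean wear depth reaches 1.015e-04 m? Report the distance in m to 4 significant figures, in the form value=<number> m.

The algebra holds exact precision, and intermediates are shown rounded; a single final rounding: four significant digits.
Convert: Hardness H = 439.4 HV × 9.807 MPa/HV = 4309 MPa = 4.309e+09 Pa.
As SI base values: W = 1657 N, H = 4.309e+09 Pa, K = 7.728e-04.
Wearable volume V_lim = h_lim·A = 1.015e-04 · 2.266e-05 = 2.300e-09 m³.
Sliding life L = V_lim·H/(K·W) = 2.300e-09 · 4.309e+09 / (7.728e-04 · 1657) = 7.740 m.

value=7.740 m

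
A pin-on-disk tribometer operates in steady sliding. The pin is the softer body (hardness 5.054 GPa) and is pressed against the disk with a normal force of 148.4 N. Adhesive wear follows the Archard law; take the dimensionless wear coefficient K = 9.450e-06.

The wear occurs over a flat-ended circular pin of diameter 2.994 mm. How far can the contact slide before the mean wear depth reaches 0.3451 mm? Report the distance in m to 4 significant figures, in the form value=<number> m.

value=8756 m

Quoted intermediates are rounded — the computation keeps full precision. Rounded just once to 4 significant figures.
Hardness H = 5.054 GPa = 5.054e+09 Pa.
Pin diameter d = 2.994 mm = 0.002994 m. Contact area A = π·d²/4 = π·(0.002994 m)²/4 = 7.040e-06 m².
Depth limit h_lim = 0.3451 mm = 3.451e-04 m.
Expressed in SI base units: W = 148.4 N, H = 5.054e+09 Pa, K = 9.450e-06.
Allowed volume V_lim = h_lim·A = 3.451e-04 · 7.040e-06 = 2.430e-09 m³.
Inverting, life L = V_lim·H/(K·W) = 2.430e-09 · 5.054e+09 / (9.450e-06 · 148.4) = 8756 m.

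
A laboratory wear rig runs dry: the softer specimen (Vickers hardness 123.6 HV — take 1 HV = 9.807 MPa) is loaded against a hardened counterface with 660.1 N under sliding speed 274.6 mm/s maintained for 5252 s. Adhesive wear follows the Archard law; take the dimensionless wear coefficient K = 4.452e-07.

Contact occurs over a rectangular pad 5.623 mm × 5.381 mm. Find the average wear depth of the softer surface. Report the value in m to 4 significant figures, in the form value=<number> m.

value=1.156e-05 m

Every step maintains full precision, and intermediate values are printed rounded; rounded just once: four significant figures.
Sliding speed v = 274.6 mm/s = 0.2746 m/s. Path length L = v·t = 0.2746 m/s × 5252 s = 1442 m.
Hardness H = 123.6 HV × 9.807 MPa/HV = 1212 MPa = 1.212e+09 Pa.
Pad sides 5.623 mm × 5.381 mm = 0.005623 m × 0.005381 m. Contact area A = 0.005623 m × 0.005381 m = 3.026e-05 m².
In SI base units: W = 660.1 N, H = 1.212e+09 Pa, K = 4.452e-07.
Archard volume V = K·W·L/H = 4.452e-07 · 660.1 · 1442 / 1.212e+09 = 3.497e-10 m³.
Depth h = V/A = 3.497e-10 / 3.026e-05 = 1.156e-05 m.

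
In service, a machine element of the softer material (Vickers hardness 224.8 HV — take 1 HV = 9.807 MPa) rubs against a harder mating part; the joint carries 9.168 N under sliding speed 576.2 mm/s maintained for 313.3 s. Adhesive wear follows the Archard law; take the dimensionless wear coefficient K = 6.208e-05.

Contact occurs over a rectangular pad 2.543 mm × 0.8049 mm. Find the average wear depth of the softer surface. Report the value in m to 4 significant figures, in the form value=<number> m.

The computation runs at exact precision, and intermediate values appear rounded. Rounded once at the end, at four significant figures.
Sliding speed v = 576.2 mm/s = 0.5762 m/s. Path length L = v·t = 0.5762 m/s × 313.3 s = 180.5 m.
Hardness H = 224.8 HV × 9.807 MPa/HV = 2205 MPa = 2.205e+09 Pa.
Pad sides 2.543 mm × 0.8049 mm = 2.543e-03 m × 8.049e-04 m. Contact area A = 2.543e-03 m × 8.049e-04 m = 2.047e-06 m².
As SI base values: W = 9.168 N, H = 2.205e+09 Pa, K = 6.208e-05.
Archard volume V = K·W·L/H = 6.208e-05 · 9.168 · 180.5 / 2.205e+09 = 4.660e-11 m³.
Mean wear depth h = V/A = 4.660e-11 / 2.047e-06 = 2.277e-05 m.

value=2.277e-05 m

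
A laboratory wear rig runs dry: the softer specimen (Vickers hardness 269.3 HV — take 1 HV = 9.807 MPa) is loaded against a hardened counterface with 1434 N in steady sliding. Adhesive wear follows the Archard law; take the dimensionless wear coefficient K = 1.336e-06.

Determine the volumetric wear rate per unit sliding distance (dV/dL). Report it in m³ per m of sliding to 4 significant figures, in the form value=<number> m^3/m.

The algebra maintains full float precision. The intermediates are displayed rounded. Rounded just once: four significant figures.
Convert: Hardness H = 269.3 HV × 9.807 MPa/HV = 2641 MPa = 2.641e+09 Pa.
In SI base units, W = 1434 N, H = 2.641e+09 Pa, K = 1.336e-06.
Sliding wear rate dV/dL = K·W/H (no L dependence): 1.336e-06 · 1434 / 2.641e+09 = 7.254e-13 m³/m.

value=7.254e-13 m^3/m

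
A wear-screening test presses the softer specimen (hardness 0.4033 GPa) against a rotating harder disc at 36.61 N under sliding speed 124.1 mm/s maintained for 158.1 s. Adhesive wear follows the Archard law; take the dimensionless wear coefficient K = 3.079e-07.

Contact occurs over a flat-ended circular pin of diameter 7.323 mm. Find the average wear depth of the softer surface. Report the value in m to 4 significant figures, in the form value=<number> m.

The intermediates are displayed rounded, and all arithmetic carries exact precision; a single final rounding: four significant figures.
Convert: Sliding speed v = 124.1 mm/s = 0.1241 m/s. Sliding distance L = v·t = 0.1241 m/s × 158.1 s = 19.62 m.
Convert: Hardness H = 0.4033 GPa = 4.033e+08 Pa.
Convert: Pin diameter d = 7.323 mm = 0.007323 m. Contact area A = π·d²/4 = π·(0.007323 m)²/4 = 4.212e-05 m².
SI base units throughout: W = 36.61 N, H = 4.033e+08 Pa, K = 3.079e-07.
Apply Archard: V = K·W·L/H = 3.079e-07 · 36.61 · 19.62 / 4.033e+08 = 5.484e-13 m³.
Wear depth h = V/A = 5.484e-13 / 4.212e-05 = 1.302e-08 m.

value=1.302e-08 m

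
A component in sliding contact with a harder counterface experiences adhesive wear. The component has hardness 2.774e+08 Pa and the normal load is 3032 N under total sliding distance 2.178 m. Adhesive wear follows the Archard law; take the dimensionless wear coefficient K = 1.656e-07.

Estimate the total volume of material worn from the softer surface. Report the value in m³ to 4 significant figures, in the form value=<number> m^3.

Intermediates are displayed rounded. Every step carries full precision. Rounded once at the end, at 4 significant figures.
Collected in SI base units: W = 3032 N, H = 2.774e+08 Pa, K = 1.656e-07.
Volume removed: V = K·W·L/H = 1.656e-07 · 3032 · 2.178 / 2.774e+08 = 3.942e-12 m³.

value=3.942e-12 m^3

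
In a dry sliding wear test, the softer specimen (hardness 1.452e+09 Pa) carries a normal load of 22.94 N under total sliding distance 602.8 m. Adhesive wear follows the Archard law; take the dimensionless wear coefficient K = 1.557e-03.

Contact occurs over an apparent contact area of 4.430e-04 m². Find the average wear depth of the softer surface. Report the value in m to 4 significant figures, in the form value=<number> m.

Each operation carries full float precision — displayed values are rounded, and a lone final rounding: four significant figures.
Collected in SI base units: W = 22.94 N, H = 1.452e+09 Pa, K = 1.557e-03.
Archard volume V = K·W·L/H = 1.557e-03 · 22.94 · 602.8 / 1.452e+09 = 1.483e-08 m³.
Depth of wear h = V/A = 1.483e-08 / 4.430e-04 = 3.347e-05 m.

value=3.347e-05 m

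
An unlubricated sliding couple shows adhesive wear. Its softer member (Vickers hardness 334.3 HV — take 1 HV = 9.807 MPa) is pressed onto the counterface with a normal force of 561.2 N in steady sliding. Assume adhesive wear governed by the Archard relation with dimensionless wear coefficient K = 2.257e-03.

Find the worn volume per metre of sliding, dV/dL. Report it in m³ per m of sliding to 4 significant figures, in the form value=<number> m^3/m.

value=3.863e-10 m^3/m

All arithmetic carries full float precision, and intermediates are shown rounded, and a single final rounding: four significant digits.
Hardness H = 334.3 HV × 9.807 MPa/HV = 3278 MPa = 3.278e+09 Pa.
As SI base values: W = 561.2 N, H = 3.278e+09 Pa, K = 2.257e-03.
Sliding wear rate dV/dL = K·W/H — distance-free: 2.257e-03 · 561.2 / 3.278e+09 = 3.863e-10 m³/m.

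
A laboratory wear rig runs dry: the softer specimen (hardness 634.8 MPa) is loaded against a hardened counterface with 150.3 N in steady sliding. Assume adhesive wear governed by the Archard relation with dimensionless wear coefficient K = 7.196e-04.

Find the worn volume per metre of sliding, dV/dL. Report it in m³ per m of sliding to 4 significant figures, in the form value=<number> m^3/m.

value=1.704e-10 m^3/m

Intermediates appear rounded. All working math runs at full precision; a lone final rounding, at four significant digits.
Hardness H = 634.8 MPa = 6.348e+08 Pa.
Restated in SI base units: W = 150.3 N, H = 6.348e+08 Pa, K = 7.196e-04.
The wear rate dV/dL = K·W/H — distance-free: 7.196e-04 · 150.3 / 6.348e+08 = 1.704e-10 m³/m.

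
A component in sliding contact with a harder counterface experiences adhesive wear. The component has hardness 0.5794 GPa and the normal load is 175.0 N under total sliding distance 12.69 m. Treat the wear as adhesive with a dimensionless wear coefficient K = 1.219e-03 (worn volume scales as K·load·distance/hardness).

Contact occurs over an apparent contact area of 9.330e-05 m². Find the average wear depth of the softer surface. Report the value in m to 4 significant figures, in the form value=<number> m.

The algebra maintains full precision; intermediate values appear rounded; rounded once at the end, at 4 significant figures.
Convert: Hardness H = 0.5794 GPa = 5.794e+08 Pa.
Restated in SI base units: W = 175.0 N, H = 5.794e+08 Pa, K = 1.219e-03.
Archard volume V = K·W·L/H = 1.219e-03 · 175.0 · 12.69 / 5.794e+08 = 4.672e-09 m³.
Wear depth h = V/A = 4.672e-09 / 9.330e-05 = 5.008e-05 m.

value=5.008e-05 m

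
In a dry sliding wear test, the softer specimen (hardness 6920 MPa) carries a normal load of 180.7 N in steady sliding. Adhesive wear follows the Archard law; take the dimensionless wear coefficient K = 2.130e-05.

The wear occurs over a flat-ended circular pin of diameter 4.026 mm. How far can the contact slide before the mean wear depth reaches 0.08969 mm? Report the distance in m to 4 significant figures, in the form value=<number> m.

value=2053 m

The intermediates are displayed rounded, and each operation maintains full precision; rounded once at the end: 4 significant figures.
Hardness H = 6920 MPa = 6.920e+09 Pa.
Pin diameter d = 4.026 mm = 0.004026 m. Contact area A = π·d²/4 = π·(0.004026 m)²/4 = 1.273e-05 m².
Depth limit h_lim = 0.08969 mm = 8.969e-05 m.
Restated in SI base units: W = 180.7 N, H = 6.920e+09 Pa, K = 2.130e-05.
Volume at the limit: V_lim = h_lim·A = 8.969e-05 · 1.273e-05 = 1.142e-09 m³.
Sliding life L = V_lim·H/(K·W) = 1.142e-09 · 6.920e+09 / (2.130e-05 · 180.7) = 2053 m.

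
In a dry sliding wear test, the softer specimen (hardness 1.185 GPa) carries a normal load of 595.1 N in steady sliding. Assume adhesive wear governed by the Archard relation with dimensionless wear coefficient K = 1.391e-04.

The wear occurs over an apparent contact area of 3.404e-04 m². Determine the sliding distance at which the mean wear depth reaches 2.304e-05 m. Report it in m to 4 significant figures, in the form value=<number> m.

value=112.3 m

The intermediates are shown rounded, and the algebra carries exact precision; rounded once at the end, at four significant digits.
Convert: Hardness H = 1.185 GPa = 1.185e+09 Pa.
In SI base units, W = 595.1 N, H = 1.185e+09 Pa, K = 1.391e-04.
Allowed volume V_lim = h_lim·A = 2.304e-05 · 3.404e-04 = 7.843e-09 m³.
Thus life L = V_lim·H/(K·W) = 7.843e-09 · 1.185e+09 / (1.391e-04 · 595.1) = 112.3 m.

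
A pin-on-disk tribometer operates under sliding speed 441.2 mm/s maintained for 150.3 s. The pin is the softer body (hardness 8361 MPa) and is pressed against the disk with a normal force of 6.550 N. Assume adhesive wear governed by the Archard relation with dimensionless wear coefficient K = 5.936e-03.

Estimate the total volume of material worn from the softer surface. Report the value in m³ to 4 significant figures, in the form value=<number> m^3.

value=3.084e-10 m^3

All working math keeps exact precision; shown intermediates are rounded; a lone final rounding to 4 significant figures.
Sliding speed v = 441.2 mm/s = 0.4412 m/s. Path length L = v·t = 0.4412 m/s × 150.3 s = 66.31 m.
Hardness H = 8361 MPa = 8.361e+09 Pa.
Expressed in SI base units: W = 6.550 N, H = 8.361e+09 Pa, K = 5.936e-03.
Wear volume V = K·W·L/H = 5.936e-03 · 6.550 · 66.31 / 8.361e+09 = 3.084e-10 m³.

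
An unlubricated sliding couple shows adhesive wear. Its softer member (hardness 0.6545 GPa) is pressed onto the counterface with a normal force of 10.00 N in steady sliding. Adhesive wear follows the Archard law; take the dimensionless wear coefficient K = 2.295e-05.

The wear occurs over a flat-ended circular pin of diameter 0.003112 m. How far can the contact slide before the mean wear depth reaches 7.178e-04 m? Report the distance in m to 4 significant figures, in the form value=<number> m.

The computation maintains full precision — printed values are rounded; one final rounding, at 4 significant figures.
Hardness H = 0.6545 GPa = 6.545e+08 Pa.
Contact area A = π·d²/4 = π·(0.003112 m)²/4 = 7.606e-06 m².
Collected in SI base units: W = 10.00 N, H = 6.545e+08 Pa, K = 2.295e-05.
Limit volume V_lim = h_lim·A = 7.178e-04 · 7.606e-06 = 5.460e-09 m³.
Thus life L = V_lim·H/(K·W) = 5.460e-09 · 6.545e+08 / (2.295e-05 · 10.00) = 1.557e+04 m.

value=1.557e+04 m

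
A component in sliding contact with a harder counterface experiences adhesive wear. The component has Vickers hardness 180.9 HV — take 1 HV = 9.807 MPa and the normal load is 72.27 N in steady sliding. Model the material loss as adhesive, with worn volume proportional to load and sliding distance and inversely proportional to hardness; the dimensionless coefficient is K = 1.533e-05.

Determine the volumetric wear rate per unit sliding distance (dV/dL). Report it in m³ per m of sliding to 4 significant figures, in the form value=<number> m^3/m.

value=6.245e-13 m^3/m

The intermediates are displayed rounded; the computation maintains exact precision; a single final rounding: 4 significant digits.
Hardness H = 180.9 HV × 9.807 MPa/HV = 1774 MPa = 1.774e+09 Pa.
In SI base units: W = 72.27 N, H = 1.774e+09 Pa, K = 1.533e-05.
Sliding wear rate dV/dL = K·W/H (independent of L): 1.533e-05 · 72.27 / 1.774e+09 = 6.245e-13 m³/m.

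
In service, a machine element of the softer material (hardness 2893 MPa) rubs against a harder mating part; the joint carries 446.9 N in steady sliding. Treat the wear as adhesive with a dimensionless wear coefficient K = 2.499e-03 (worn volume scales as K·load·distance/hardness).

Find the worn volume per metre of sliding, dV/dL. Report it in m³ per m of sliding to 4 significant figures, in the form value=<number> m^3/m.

value=3.860e-10 m^3/m

All working math maintains full float precision; displayed values are rounded; rounded once at the end to four significant digits.
Hardness H = 2893 MPa = 2.893e+09 Pa.
SI base units throughout: W = 446.9 N, H = 2.893e+09 Pa, K = 2.499e-03.
Volumetric rate dV/dL = K·W/H — distance-free: 2.499e-03 · 446.9 / 2.893e+09 = 3.860e-10 m³/m.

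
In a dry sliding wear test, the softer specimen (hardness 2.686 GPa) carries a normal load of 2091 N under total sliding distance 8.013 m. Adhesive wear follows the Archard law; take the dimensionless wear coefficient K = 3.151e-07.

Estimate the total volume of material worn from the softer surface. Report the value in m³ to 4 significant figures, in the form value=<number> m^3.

value=1.966e-12 m^3

The computation keeps full float precision. Intermediate values are displayed rounded; a lone final rounding to four significant digits.
Hardness H = 2.686 GPa = 2.686e+09 Pa.
Expressed in SI base units: W = 2091 N, H = 2.686e+09 Pa, K = 3.151e-07.
Volume removed: V = K·W·L/H = 3.151e-07 · 2091 · 8.013 / 2.686e+09 = 1.966e-12 m³.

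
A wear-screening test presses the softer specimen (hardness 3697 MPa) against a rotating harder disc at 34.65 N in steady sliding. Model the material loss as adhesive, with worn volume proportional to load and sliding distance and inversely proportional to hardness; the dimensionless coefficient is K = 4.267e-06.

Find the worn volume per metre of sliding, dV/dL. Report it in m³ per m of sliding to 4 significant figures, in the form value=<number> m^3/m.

All arithmetic keeps full precision; the intermediates are printed rounded. Rounded once at the end, at four significant figures.
Convert: Hardness H = 3697 MPa = 3.697e+09 Pa.
Collected in SI base units: W = 34.65 N, H = 3.697e+09 Pa, K = 4.267e-06.
Volumetric rate dV/dL = K·W/H (no L dependence): 4.267e-06 · 34.65 / 3.697e+09 = 3.999e-14 m³/m.

value=3.999e-14 m^3/m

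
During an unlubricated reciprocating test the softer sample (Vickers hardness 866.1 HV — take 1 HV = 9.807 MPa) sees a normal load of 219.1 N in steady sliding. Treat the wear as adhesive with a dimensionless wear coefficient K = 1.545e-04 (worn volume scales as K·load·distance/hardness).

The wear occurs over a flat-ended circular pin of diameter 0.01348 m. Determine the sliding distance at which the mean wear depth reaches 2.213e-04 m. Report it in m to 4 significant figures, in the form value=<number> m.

value=7925 m

All working math keeps full float precision — intermediate values are printed rounded, and one last rounding: four significant digits.
Hardness H = 866.1 HV × 9.807 MPa/HV = 8494 MPa = 8.494e+09 Pa.
Contact area A = π·d²/4 = π·(0.01348 m)²/4 = 1.427e-04 m².
Expressed in SI base units: W = 219.1 N, H = 8.494e+09 Pa, K = 1.545e-04.
Volume at the limit: V_lim = h_lim·A = 2.213e-04 · 1.427e-04 = 3.158e-08 m³.
Sliding life L = V_lim·H/(K·W) = 3.158e-08 · 8.494e+09 / (1.545e-04 · 219.1) = 7925 m.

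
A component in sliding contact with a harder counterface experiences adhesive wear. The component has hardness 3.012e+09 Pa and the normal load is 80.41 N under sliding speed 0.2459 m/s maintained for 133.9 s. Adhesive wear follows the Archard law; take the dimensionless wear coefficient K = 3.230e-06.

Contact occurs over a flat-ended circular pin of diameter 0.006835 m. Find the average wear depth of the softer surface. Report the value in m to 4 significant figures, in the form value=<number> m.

Every step holds full precision — intermediate values appear rounded; rounded just once to 4 significant figures.
Path length L = v·t = 0.2459 m/s × 133.9 s = 32.93 m.
Contact area A = π·d²/4 = π·(0.006835 m)²/4 = 3.669e-05 m².
Expressed in SI base units: W = 80.41 N, H = 3.012e+09 Pa, K = 3.230e-06.
Volume removed: V = K·W·L/H = 3.230e-06 · 80.41 · 32.93 / 3.012e+09 = 2.839e-12 m³.
Mean depth h = V/A = 2.839e-12 / 3.669e-05 = 7.738e-08 m.

value=7.738e-08 m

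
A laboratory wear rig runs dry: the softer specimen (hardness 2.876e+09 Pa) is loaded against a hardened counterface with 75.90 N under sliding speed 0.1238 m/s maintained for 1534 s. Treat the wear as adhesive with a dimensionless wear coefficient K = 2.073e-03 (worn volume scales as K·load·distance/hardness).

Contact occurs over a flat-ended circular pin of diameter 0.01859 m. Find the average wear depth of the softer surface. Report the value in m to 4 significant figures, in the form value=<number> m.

value=3.828e-05 m

Intermediate values are shown rounded, and all working math maintains full float precision — a single final rounding to 4 significant figures.
Distance covered L = v·t = 0.1238 m/s × 1534 s = 189.9 m.
Contact area A = π·d²/4 = π·(0.01859 m)²/4 = 2.714e-04 m².
SI base units throughout: W = 75.90 N, H = 2.876e+09 Pa, K = 2.073e-03.
Apply Archard: V = K·W·L/H = 2.073e-03 · 75.90 · 189.9 / 2.876e+09 = 1.039e-08 m³.
Average depth h = V/A = 1.039e-08 / 2.714e-04 = 3.828e-05 m.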